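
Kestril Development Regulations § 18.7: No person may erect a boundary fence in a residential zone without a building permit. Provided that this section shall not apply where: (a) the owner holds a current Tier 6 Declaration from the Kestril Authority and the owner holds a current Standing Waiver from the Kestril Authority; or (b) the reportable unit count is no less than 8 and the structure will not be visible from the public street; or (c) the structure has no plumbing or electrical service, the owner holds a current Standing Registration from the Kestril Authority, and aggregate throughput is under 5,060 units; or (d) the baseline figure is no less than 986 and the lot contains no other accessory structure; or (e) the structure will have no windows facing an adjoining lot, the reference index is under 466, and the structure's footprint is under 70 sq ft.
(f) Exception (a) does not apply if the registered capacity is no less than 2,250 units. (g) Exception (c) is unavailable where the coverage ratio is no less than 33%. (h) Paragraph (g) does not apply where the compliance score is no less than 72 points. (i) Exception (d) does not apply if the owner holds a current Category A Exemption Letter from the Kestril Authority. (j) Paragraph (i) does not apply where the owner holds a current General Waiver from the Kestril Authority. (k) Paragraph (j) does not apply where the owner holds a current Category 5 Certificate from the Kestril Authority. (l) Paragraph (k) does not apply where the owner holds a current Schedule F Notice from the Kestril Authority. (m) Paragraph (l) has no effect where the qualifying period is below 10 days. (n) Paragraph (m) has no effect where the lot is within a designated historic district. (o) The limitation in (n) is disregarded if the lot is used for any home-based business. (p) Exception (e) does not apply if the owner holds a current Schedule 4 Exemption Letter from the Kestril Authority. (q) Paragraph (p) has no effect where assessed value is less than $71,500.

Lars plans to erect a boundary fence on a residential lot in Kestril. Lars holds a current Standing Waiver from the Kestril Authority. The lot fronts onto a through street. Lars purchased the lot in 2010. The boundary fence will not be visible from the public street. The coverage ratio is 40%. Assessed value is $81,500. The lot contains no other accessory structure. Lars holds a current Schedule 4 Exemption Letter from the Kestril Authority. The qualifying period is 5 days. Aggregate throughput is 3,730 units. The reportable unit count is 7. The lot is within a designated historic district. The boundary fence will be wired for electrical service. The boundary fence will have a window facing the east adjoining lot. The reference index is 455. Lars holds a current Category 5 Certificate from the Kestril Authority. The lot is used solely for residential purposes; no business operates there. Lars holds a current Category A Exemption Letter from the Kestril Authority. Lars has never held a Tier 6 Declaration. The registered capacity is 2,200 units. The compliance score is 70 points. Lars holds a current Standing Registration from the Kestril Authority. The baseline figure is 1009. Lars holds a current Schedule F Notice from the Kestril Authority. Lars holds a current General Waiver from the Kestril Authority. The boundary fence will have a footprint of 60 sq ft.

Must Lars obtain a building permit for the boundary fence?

No — exception (d) applies; Lars does not need a building permit.

Exception (a) requires that the owner holds a current Tier 6 Declaration from the Kestril Authority; but the Tier 6 Declaration is not current, so (a) is unavailable.
Exception (b) requires that the reportable unit count is no less than 8; but the reportable unit count is 7, short of 8, so (b) is unavailable.
Exception (c) does not apply: electrical service is planned.
Exception (d) is satisfied on its face — the baseline figure is 1,009, meeting the 986 threshold; the lot has no other accessory structure. Considering the limiting provisions: (i) is triggered (a current Category A Exemption Letter is held), but is displaced by (j): (j) is triggered — a current General Waiver is held. (k) operates (a current Category 5 Certificate is held), but is set aside by (l): (l) operates against (k): a current Schedule F Notice is held. (m) is engaged (the qualifying period is 5 days, below the 10 days limit), but is displaced by (n): (n) operates against (m): the lot is in a historic district. (o) is not engaged (the lot is solely residential), so (n) stands. (d) remains available.
Exception (e) requires that the structure will have no windows facing an adjoining lot; but a window faces an adjoining lot, so (e) is unavailable.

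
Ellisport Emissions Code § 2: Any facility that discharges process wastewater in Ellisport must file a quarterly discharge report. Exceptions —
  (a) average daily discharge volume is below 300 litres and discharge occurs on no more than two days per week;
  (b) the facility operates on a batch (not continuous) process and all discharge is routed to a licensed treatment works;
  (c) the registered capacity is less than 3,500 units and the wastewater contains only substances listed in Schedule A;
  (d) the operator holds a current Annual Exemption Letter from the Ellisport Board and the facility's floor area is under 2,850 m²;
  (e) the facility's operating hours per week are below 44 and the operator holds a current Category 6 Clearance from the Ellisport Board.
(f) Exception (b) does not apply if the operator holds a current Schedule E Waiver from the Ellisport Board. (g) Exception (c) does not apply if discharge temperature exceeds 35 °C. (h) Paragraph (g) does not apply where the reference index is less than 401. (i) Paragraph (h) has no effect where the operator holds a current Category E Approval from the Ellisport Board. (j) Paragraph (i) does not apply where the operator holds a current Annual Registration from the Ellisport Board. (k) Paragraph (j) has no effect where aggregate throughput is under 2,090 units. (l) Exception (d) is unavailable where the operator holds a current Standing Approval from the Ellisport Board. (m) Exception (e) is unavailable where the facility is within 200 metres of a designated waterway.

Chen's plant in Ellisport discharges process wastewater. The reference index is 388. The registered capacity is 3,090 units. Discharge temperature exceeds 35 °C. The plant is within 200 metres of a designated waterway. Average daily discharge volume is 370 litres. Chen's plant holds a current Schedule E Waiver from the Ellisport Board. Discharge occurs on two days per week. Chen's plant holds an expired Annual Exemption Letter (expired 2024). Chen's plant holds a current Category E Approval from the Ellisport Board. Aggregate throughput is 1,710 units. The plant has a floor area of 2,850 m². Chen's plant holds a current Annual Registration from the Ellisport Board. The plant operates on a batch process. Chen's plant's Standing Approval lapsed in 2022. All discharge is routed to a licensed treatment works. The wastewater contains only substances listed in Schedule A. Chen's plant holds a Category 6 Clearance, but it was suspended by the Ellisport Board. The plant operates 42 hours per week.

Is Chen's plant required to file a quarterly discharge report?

Exception (a) fails — average daily discharge volume is 370 litres, not below 300 litres.
Exception (b) is satisfied on its face — the facility operates on a batch process; discharge is routed to a licensed treatment works. Turning to paragraph (f): (f) operates against (b): a current Schedule E Waiver is held. So (b) is unavailable.
Exception (c) is satisfied on its face — the registered capacity is 3,090 units, less than the 3,500 units limit; the wastewater is Schedule-A-only. But: (g) is engaged — discharge temperature exceeds 35 °C. (h) would limit (g) — the reference index is 388, less than the 401 limit — but (i) sets (h) aside: (i) applies — a current Category E Approval is held. (j) is engaged (a current Annual Registration is held), but is itself disapplied by (k): (k) is triggered — aggregate throughput is 1,710 units, under the 2,090 units limit. (c) is therefore removed.
Exception (d) fails — the Annual Exemption Letter is not current.
Exception (e) fails — there is no Category 6 Clearance in force.
No exception displaces § 2.

Yes — Chen's plant must file a quarterly discharge report.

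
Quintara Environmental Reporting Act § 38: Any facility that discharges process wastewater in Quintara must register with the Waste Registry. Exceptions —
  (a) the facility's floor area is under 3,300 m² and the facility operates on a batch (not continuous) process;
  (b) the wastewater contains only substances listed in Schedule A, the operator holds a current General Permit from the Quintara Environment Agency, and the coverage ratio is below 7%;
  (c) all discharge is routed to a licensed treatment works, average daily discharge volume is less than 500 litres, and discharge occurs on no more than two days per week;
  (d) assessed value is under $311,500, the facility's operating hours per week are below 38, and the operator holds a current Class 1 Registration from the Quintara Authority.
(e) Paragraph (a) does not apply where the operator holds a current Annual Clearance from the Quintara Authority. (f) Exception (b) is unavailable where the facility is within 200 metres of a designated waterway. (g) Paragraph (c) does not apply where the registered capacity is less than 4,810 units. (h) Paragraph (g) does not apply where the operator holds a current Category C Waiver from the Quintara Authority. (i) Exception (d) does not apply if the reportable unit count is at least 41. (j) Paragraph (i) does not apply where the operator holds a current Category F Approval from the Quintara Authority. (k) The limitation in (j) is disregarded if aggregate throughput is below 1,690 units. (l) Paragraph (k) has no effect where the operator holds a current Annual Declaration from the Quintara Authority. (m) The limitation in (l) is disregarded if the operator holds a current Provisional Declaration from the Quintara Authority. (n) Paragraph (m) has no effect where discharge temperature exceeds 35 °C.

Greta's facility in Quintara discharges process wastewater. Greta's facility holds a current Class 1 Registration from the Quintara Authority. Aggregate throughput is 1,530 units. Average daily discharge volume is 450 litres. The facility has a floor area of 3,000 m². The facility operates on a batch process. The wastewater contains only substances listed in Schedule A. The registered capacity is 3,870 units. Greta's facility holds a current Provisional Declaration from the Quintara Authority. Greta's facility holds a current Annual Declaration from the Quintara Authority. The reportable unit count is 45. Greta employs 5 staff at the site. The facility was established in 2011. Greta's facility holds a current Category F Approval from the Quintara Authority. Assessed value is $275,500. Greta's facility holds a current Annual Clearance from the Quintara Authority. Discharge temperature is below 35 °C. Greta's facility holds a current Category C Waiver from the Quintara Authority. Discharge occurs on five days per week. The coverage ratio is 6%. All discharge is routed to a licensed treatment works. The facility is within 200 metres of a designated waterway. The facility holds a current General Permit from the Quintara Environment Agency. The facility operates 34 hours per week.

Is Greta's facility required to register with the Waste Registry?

Yes — Greta's facility must register with the Waste Registry.

Exception (a) is satisfied on its face — the facility's floor area is 3,000 m², under the 3,300 m² limit; the facility operates on a batch process. However, paragraph (e) must be considered: (e) is engaged — a current Annual Clearance is held. Exception (a) does not apply.
Exception (b): the wastewater is Schedule-A-only; a current General Permit is held; the coverage ratio is 6%, below the 7% limit — every condition holds. However, paragraph (f) must be considered: (f) operates against (b): the facility is within 200 m of a designated waterway. Exception (b) does not apply.
Exception (c) does not apply: discharge occurs on five days per week.
Exception (d)'s conditions are all satisfied: assessed value is $275,500, under the $311,500 limit; the facility's operating hours per week are 34, below the 38 limit; a current Class 1 Registration is held. But: (i) operates against (d): the reportable unit count is 45, meeting the 41 threshold. (j) applies (a current Category F Approval is held), but is overridden by (k): (k) operates against (j): aggregate throughput is 1,530 units, below the 1,690 units limit. (l) would limit (k) — a current Annual Declaration is held — but (m) sets (l) aside: (m) is engaged — a current Provisional Declaration is held. (n), which would lift (m), is inapplicable — discharge temperature is below 35 °C. So (d) is unavailable.
Every exception is unavailable, so the rule governs.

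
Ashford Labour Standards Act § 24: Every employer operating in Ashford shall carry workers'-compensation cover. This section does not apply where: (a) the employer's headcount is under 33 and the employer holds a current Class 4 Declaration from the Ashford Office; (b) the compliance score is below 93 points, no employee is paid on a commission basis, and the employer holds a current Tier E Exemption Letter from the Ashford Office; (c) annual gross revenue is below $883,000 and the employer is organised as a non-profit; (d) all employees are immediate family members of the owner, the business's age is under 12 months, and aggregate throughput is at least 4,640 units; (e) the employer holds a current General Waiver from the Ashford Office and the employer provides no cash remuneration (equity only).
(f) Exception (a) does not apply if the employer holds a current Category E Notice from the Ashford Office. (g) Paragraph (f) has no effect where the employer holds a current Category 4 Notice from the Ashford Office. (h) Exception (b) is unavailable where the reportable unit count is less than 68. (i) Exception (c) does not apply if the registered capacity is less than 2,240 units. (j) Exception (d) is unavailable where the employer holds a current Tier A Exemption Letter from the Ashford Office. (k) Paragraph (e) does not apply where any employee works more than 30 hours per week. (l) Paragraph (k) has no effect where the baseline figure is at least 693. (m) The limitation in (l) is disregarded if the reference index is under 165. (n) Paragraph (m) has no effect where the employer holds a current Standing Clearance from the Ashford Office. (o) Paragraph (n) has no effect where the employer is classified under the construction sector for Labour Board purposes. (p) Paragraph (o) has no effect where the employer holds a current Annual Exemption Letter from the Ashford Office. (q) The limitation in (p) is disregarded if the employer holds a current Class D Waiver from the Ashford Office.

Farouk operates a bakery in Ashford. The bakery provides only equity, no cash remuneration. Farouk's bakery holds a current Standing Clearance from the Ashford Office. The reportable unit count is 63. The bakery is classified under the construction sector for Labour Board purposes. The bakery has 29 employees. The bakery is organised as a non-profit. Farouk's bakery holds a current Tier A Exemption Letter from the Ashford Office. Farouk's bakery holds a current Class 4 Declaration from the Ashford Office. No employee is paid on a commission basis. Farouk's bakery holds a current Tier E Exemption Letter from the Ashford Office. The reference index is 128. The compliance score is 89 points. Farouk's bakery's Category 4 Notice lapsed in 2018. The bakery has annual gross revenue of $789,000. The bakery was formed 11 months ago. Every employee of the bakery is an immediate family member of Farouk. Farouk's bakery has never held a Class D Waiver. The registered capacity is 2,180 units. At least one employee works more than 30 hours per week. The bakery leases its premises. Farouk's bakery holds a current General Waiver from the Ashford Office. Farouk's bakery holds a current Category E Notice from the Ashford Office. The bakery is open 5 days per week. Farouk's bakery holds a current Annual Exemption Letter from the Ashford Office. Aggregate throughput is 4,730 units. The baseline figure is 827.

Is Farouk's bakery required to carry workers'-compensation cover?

No — exception (e) applies; Farouk's bakery is not required to carry workers'-compensation cover.

All of (a)'s requirements are met (the employer's headcount is 29, under the 33 limit; a current Class 4 Declaration is held). But: (f) is triggered — a current Category E Notice is held. (g) is not triggered (there is no Category 4 Notice in force), so (f) stands. Exception (a) does not apply.
Exception (b) is satisfied on its face — the compliance score is 89 points, below the 93 points limit; no employee is paid on commission; a current Tier E Exemption Letter is held. But applying paragraph (h): (h) is triggered — the reportable unit count is 63, less than the 68 limit. (b) is therefore removed.
Exception (c)'s conditions are all satisfied: annual gross revenue is $789,000, below the $883,000 limit; the employer is a non-profit. But applying paragraph (i): (i) operates — the registered capacity is 2,180 units, less than the 2,240 units limit. (c) is therefore removed.
Exception (d)'s conditions are all satisfied: every employee is an immediate family member; the business's age is 11 months, under the 12 months limit; aggregate throughput is 4,730 units, meeting the 4,640 units threshold. Turning to paragraph (j): (j) applies — a current Tier A Exemption Letter is held. Exception (d) does not apply.
All of (e)'s requirements are met (a current General Waiver is held; remuneration is equity-only). Under paragraphs (k)–(q): (k) would limit (e) — at least one employee exceeds 30 hours/week — but (l) sets (k) aside: (l) operates against (k): the baseline figure is 827, meeting the 693 threshold. (m) applies (the reference index is 128, under the 165 limit), but is displaced by (n): (n) operates — a current Standing Clearance is held. (o) would limit (n) — the bakery is classified under the construction sector — but (p) sets (o) aside: (p) operates against (o): a current Annual Exemption Letter is held. (q) is not engaged (there is no Class D Waiver in force), so (p) stands. (e) remains available.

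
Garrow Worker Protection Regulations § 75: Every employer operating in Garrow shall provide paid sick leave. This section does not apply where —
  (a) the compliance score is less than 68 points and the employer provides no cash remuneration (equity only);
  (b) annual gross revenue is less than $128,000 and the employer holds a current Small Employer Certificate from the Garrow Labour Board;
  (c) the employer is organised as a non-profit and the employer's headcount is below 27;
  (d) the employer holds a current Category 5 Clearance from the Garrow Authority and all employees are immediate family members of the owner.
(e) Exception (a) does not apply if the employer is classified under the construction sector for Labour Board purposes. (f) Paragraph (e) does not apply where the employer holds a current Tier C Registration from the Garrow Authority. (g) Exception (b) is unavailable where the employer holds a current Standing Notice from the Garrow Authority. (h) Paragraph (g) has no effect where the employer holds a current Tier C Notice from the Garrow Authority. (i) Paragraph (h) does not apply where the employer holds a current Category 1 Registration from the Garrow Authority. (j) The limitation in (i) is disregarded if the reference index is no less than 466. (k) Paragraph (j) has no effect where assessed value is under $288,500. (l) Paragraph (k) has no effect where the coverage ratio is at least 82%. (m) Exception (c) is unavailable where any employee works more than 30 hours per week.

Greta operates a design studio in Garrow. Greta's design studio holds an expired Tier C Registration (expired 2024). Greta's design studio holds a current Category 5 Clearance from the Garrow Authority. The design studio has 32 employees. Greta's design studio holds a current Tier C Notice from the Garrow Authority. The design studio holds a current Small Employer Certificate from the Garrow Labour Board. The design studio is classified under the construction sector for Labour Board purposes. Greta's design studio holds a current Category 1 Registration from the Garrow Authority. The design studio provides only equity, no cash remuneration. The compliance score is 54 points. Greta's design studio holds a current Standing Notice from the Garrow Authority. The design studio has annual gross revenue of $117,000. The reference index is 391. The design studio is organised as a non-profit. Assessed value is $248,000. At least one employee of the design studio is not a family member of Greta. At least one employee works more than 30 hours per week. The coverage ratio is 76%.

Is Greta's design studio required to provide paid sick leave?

All of (a)'s requirements are met (the compliance score is 54 points, less than the 68 points limit; remuneration is equity-only). But: (e) is triggered — the design studio is classified under the construction sector. (f) does not operate here (there is no Tier C Registration in force), so (e) stands. So (a) is unavailable.
Exception (b)'s conditions are all satisfied: annual gross revenue is $117,000, less than the $128,000 limit; a current Small Employer Certificate is held. But: (g) operates — a current Standing Notice is held. (h) would limit (g) — a current Tier C Notice is held — but (i) sets (h) aside: (i) is triggered — a current Category 1 Registration is held. (j) is not triggered (the reference index is 391, short of 466), so (i) stands. Exception (b) does not apply.
Exception (c) requires that the employer's headcount is below 27; but the employer's headcount is 32, not below 27, so (c) is unavailable.
Exception (d) fails — at least one employee is not a family member.
No exception applies. The general rule governs.

Yes — Greta's design studio must provide paid sick leave.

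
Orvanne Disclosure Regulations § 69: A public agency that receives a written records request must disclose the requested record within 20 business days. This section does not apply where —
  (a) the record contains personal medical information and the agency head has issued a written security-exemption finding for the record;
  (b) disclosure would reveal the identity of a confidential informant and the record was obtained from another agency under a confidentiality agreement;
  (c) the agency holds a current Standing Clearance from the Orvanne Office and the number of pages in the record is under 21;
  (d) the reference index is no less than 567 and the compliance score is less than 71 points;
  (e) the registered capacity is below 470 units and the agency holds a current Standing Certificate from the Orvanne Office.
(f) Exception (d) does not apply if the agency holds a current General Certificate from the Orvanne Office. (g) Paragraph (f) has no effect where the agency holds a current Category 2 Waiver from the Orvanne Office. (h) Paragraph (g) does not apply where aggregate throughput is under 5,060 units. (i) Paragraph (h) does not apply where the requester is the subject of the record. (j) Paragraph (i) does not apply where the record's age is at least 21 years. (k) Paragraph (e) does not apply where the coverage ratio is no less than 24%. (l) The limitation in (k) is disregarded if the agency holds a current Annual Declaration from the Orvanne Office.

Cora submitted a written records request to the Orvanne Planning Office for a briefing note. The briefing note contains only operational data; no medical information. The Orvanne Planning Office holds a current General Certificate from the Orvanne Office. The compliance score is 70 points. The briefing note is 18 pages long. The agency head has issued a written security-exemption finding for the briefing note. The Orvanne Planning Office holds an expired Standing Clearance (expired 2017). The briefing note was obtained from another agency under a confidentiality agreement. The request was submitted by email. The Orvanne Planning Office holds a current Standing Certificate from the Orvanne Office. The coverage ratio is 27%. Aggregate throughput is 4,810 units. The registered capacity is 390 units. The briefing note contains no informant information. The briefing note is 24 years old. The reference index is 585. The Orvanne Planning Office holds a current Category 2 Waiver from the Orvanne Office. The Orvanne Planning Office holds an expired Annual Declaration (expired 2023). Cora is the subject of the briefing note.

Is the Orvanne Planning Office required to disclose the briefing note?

Exception (a) requires that the record contains personal medical information; but the briefing note contains only operational data, so (a) is unavailable.
Exception (b) requires that disclosure would reveal the identity of a confidential informant; but the briefing note contains no informant information, so (b) is unavailable.
Exception (c) does not apply: no current Standing Clearance is held.
Exception (d)'s conditions are all satisfied: the reference index is 585, meeting the 567 threshold; the compliance score is 70 points, less than the 71 points limit. But: (f) applies — a current General Certificate is held. (g) is triggered (a current Category 2 Waiver is held), but yields to (h): (h) operates against (g): aggregate throughput is 4,810 units, under the 5,060 units limit. (i) is engaged (Cora is the subject of the briefing note), but is set aside by (j): (j) operates — the record's age is 24 years, meeting the 21 years threshold. (d) is therefore removed.
All of (e)'s requirements are met (the registered capacity is 390 units, below the 470 units limit; a current Standing Certificate is held). However, paragraphs (k)–(l) must be considered: (k) operates — the coverage ratio is 27%, meeting the 24% threshold. (l) is not engaged (the Annual Declaration is not current), so (k) stands. So (e) is unavailable.
No exception applies. The general rule governs.

Yes — the Orvanne Planning Office must disclose the briefing note.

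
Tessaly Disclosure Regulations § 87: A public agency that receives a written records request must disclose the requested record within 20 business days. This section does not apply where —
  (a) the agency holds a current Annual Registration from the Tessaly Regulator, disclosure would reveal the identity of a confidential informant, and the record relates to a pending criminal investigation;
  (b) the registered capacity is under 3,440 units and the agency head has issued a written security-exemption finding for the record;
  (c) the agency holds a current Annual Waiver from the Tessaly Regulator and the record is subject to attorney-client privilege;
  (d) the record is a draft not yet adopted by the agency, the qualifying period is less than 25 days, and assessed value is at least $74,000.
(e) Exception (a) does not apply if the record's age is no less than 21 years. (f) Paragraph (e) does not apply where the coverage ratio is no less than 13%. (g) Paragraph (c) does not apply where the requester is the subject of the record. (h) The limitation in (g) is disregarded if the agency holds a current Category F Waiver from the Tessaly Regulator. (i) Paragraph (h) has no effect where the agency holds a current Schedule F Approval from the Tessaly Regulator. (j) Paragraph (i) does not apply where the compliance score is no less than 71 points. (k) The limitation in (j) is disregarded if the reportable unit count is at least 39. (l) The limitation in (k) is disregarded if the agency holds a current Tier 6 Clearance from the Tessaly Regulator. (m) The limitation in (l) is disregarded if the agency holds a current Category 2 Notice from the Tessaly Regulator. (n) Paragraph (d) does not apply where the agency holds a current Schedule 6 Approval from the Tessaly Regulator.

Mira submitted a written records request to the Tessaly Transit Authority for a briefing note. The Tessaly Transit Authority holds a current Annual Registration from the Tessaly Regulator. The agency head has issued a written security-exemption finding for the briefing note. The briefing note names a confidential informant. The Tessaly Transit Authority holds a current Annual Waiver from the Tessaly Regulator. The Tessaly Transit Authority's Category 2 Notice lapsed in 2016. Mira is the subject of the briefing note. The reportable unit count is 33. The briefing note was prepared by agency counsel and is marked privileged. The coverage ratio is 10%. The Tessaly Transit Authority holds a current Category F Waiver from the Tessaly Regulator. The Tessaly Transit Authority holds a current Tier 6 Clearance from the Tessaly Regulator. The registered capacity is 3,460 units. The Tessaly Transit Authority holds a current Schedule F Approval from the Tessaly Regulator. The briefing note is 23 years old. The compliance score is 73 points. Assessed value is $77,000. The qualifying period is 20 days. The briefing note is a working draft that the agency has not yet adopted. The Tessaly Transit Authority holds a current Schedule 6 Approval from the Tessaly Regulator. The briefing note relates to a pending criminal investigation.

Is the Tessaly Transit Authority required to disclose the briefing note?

All of (a)'s requirements are met (a current Annual Registration is held; the briefing note names a confidential informant; the briefing note relates to a pending investigation). However, paragraphs (e)–(f) must be considered: (e) operates against (a): the record's age is 23 years, meeting the 21 years threshold. (f), which would lift (e), is inapplicable — the coverage ratio is 10%, short of 13%. So (a) is unavailable.
Exception (b) does not apply: the registered capacity is 3,460 units, not under 3,440 units.
All of (c)'s requirements are met (a current Annual Waiver is held; the briefing note is privileged). Applying paragraphs (g)–(m): (g) would limit (c) — Mira is the subject of the briefing note — but (h) sets (g) aside: (h) operates — a current Category F Waiver is held. (i) is engaged (a current Schedule F Approval is held), but is displaced by (j): (j) is engaged — the compliance score is 73 points, meeting the 71 points threshold. (k), which would lift (j), is not triggered — the reportable unit count is 33, short of 39. Exception (c) stands.
Exception (d): the briefing note is an unadopted draft; the qualifying period is 20 days, less than the 25 days limit; assessed value is $77,000, meeting the $74,000 threshold — every condition holds. However, paragraph (n) must be considered: (n) applies — a current Schedule 6 Approval is held. Exception (d) does not apply.

No — exception (c) applies; the Tessaly Transit Authority is not required to disclose the briefing note.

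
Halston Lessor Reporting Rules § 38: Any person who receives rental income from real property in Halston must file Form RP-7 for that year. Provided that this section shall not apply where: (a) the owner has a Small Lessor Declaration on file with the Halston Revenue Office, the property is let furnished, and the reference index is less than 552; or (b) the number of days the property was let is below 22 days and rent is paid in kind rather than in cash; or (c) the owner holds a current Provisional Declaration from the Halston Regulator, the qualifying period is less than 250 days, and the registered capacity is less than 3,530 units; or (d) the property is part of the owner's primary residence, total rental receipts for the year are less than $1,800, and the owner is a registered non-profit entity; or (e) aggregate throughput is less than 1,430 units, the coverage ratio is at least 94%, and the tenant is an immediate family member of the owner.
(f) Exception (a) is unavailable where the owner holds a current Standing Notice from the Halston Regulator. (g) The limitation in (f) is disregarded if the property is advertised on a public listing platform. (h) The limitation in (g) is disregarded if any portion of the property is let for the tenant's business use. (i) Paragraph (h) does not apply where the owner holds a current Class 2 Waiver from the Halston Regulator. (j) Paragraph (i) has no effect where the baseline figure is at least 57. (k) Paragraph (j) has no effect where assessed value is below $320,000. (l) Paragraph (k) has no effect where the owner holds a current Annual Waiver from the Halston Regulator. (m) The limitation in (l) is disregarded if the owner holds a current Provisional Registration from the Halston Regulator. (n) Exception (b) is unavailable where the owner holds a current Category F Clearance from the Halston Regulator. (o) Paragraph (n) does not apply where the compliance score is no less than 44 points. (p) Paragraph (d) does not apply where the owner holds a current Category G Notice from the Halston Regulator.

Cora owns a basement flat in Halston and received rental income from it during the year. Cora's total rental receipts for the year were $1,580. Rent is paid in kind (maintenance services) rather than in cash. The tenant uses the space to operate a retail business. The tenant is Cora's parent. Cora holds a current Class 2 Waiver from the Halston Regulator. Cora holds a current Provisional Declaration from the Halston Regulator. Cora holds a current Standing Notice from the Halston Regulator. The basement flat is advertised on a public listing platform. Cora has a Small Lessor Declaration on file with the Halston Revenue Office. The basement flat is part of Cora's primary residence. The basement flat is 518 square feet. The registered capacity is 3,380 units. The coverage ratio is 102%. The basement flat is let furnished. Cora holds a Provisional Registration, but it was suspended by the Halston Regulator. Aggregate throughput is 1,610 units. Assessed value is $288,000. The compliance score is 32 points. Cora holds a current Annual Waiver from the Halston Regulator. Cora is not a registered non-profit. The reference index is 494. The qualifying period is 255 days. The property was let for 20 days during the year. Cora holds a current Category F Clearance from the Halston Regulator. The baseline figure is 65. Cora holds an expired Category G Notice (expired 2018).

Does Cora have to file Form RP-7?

Exception (a)'s conditions are all satisfied: a Small Lessor Declaration is on file; the property is let furnished; the reference index is 494, less than the 552 limit. Turning to paragraphs (f)–(m): (f) operates against (a): a current Standing Notice is held. (g) operates (the property is publicly advertised), but is itself disapplied by (h): (h) operates against (g): the space is let for business use. (i) would limit (h) — a current Class 2 Waiver is held — but (j) sets (i) aside: (j) operates — the baseline figure is 65, meeting the 57 threshold. (k) applies (assessed value is $288,000, below the $320,000 limit), but is overridden by (l): (l) is engaged — a current Annual Waiver is held. (m) is not triggered (the Provisional Registration is not current), so (l) stands. (a) is therefore removed.
Exception (b): the number of days the property was let is 20 days, below the 22 days limit; rent is paid in kind — every condition holds. But: (n) is triggered — a current Category F Clearance is held. (o) is inapplicable (the compliance score is 32 points, short of 44 points), so (n) stands. So (b) is unavailable.
Exception (c) fails — the qualifying period is 255 days, not less than 250 days.
Exception (d) does not apply: Cora is not a registered non-profit.
Exception (e) fails — aggregate throughput is 1,610 units, not less than 1,430 units.
No exception applies. The general rule governs.

Yes — Cora must file Form RP-7.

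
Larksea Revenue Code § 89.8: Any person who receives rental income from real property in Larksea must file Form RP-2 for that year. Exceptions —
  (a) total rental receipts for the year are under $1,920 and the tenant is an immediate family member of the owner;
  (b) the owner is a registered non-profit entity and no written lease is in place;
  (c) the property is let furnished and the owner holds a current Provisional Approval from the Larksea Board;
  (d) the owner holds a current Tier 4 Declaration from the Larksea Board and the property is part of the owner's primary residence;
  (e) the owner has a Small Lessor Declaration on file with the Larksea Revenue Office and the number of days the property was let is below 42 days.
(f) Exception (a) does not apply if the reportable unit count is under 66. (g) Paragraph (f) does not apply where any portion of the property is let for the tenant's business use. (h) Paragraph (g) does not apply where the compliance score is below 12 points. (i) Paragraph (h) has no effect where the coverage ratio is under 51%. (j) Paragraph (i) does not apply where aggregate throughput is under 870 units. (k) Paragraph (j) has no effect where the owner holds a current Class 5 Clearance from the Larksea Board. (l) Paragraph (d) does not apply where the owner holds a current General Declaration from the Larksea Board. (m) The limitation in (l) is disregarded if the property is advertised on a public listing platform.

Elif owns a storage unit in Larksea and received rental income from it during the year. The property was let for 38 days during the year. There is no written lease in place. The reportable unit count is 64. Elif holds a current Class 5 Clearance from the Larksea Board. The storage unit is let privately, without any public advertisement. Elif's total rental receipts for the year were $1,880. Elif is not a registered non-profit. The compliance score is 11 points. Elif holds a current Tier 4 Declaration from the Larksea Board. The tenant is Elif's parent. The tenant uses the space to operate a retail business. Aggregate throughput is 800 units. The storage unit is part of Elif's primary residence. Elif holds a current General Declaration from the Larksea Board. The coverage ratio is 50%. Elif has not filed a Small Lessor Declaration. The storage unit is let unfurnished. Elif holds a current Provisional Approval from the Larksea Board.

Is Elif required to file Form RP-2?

No — exception (a) applies; Elif is not required to file Form RP-2.

Exception (a): total rental receipts for the year are $1,880, under the $1,920 limit; the tenant is an immediate family member — every condition holds. Considering the limiting provisions: (f) is triggered (the reportable unit count is 64, under the 66 limit), but is displaced by (g): (g) is triggered — the space is let for business use. (h) would limit (g) — the compliance score is 11 points, below the 12 points limit — but (i) sets (h) aside: (i) applies — the coverage ratio is 50%, under the 51% limit. (j) would limit (i) — aggregate throughput is 800 units, under the 870 units limit — but (k) sets (j) aside: (k) operates against (j): a current Class 5 Clearance is held. Exception (a) stands.
Exception (b) does not apply: Elif is not a registered non-profit.
Exception (c) fails — the property is let unfurnished.
All of (d)'s requirements are met (a current Tier 4 Declaration is held; the storage unit is part of the primary residence). Turning to paragraphs (l)–(m): (l) operates against (d): a current General Declaration is held. (m), which would lift (l), is inapplicable — the property is let privately without advertisement. Exception (d) does not apply.
Exception (e) fails — no Small Lessor Declaration is on file.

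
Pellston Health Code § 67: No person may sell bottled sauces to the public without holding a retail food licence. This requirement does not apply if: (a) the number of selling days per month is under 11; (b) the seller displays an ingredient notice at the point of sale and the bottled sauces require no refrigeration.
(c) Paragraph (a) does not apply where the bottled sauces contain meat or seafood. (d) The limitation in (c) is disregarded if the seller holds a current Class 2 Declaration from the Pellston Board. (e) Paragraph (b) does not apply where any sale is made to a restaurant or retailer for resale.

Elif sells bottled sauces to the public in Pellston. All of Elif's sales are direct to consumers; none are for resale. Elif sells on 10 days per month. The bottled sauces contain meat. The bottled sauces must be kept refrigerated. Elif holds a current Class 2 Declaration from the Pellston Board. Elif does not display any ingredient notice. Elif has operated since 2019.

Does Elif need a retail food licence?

No — exception (a) applies; Elif is not required to hold a retail food licence.

Exception (a) is satisfied on its face — the number of selling days per month is 10, under the 11 limit. As to paragraphs (c)–(d): (c) operates (the bottled sauces contain meat), but is itself disapplied by (d): (d) operates against (c): a current Class 2 Declaration is held. So (a) applies.
Exception (b) fails — no ingredient notice is displayed.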